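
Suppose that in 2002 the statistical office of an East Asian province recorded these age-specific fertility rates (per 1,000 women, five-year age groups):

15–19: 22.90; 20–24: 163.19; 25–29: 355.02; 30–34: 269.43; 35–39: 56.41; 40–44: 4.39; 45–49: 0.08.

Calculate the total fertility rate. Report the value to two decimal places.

Sum of ASFRs = 22.90 + 163.19 + 355.02 + 269.43 + 56.41 + 4.39 + 0.08 = 871.42
TFR = 5 × 871.42 / 1000 = 4.3571

4.36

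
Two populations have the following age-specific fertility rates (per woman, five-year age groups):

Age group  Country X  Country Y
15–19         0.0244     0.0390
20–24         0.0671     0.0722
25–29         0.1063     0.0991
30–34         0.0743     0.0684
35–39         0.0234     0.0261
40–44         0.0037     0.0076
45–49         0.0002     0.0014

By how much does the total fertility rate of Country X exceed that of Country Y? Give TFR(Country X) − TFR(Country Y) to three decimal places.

Country X:
  Sum of ASFRs = 0.0244 + 0.0671 + 0.1063 + 0.0743 + 0.0234 + 0.0037 + 0.0002 = 0.2994
  TFR = 5 × 0.2994 = 1.497
Country Y:
  Sum of ASFRs = 0.0390 + 0.0722 + 0.0991 + 0.0684 + 0.0261 + 0.0076 + 0.0014 = 0.3138
  TFR = 5 × 0.3138 = 1.569
Difference = 1.497 − 1.569 = -0.072

-0.072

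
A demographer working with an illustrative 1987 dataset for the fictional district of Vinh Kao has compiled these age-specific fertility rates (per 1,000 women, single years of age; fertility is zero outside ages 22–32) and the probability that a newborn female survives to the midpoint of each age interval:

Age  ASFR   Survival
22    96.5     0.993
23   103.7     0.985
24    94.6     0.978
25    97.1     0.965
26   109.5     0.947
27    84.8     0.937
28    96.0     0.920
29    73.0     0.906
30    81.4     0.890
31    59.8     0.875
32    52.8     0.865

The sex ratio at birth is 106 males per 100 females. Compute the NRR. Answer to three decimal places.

0.433

Proportion female at birth = 100 / (100 + 106) = 0.48544.
Per-age-group product (1 × ASFR × survival probability):
  22: 1 × 96.5/1000 × 0.993 = 0.09582
  23: 1 × 103.7/1000 × 0.985 = 0.10214
  24: 1 × 94.6/1000 × 0.978 = 0.09252
  25: 1 × 97.1/1000 × 0.965 = 0.09370
  26: 1 × 109.5/1000 × 0.947 = 0.10370
  27: 1 × 84.8/1000 × 0.937 = 0.07946
  28: 1 × 96.0/1000 × 0.920 = 0.08832
  29: 1 × 73.0/1000 × 0.906 = 0.06614
  30: 1 × 81.4/1000 × 0.890 = 0.07245
  31: 1 × 59.8/1000 × 0.875 = 0.05233
  32: 1 × 52.8/1000 × 0.865 = 0.04567
Sum = 0.89225
NRR = 0.48544 × 0.89225 = 0.43313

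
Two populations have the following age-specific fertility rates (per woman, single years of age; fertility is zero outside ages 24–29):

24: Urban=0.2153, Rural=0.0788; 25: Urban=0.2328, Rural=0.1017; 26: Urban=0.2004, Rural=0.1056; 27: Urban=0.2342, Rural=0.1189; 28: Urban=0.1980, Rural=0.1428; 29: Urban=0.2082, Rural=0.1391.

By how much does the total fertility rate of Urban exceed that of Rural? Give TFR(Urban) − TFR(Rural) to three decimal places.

Urban:
  Sum of ASFRs = 0.2153 + 0.2328 + 0.2004 + 0.2342 + 0.1980 + 0.2082 = 1.2889
  TFR = 1.2889
Rural:
  Sum of ASFRs = 0.0788 + 0.1017 + 0.1056 + 0.1189 + 0.1428 + 0.1391 = 0.6869
  TFR = 0.6869
Difference = 1.2889 − 0.6869 = 0.602

0.602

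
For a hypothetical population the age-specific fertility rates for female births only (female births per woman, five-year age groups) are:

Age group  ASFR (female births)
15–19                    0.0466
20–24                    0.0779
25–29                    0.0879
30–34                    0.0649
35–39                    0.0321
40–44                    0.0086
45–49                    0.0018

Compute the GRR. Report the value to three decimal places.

Sum of female ASFRs = 0.0466 + 0.0779 + 0.0879 + 0.0649 + 0.0321 + 0.0086 + 0.0018 = 0.3198
GRR = 5 × 0.3198 = 1.599

1.599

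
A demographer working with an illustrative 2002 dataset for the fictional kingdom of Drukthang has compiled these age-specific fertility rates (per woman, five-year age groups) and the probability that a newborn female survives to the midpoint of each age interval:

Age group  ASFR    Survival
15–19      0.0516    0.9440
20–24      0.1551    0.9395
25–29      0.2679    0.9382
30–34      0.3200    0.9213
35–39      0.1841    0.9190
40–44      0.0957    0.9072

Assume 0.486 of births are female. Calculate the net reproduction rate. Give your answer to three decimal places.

2.422

Proportion female at birth = 0.486.
Survival-weighted fertility by age (5·fₓ·Sₓ):
  15–19: 5 × 0.0516 × 0.9440 = 0.24355
  20–24: 5 × 0.1551 × 0.9395 = 0.72858
  25–29: 5 × 0.2679 × 0.9382 = 1.25672
  30–34: 5 × 0.3200 × 0.9213 = 1.47408
  35–39: 5 × 0.1841 × 0.9190 = 0.84594
  40–44: 5 × 0.0957 × 0.9072 = 0.43410
Sum = 4.98297
NRR = 0.486 × 4.98297 = 2.42172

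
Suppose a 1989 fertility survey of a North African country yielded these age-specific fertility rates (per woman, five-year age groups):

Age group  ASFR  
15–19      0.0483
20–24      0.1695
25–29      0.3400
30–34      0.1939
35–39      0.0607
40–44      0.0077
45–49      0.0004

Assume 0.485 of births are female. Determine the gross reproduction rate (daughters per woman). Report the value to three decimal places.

1.990

Proportion female at birth = 0.485.
Sum of ASFRs = 0.0483 + 0.1695 + 0.3400 + 0.1939 + 0.0607 + 0.0077 + 0.0004 = 0.8205
TFR = 5 × 0.8205 = 4.1025
GRR = 0.485 × 4.1025 = 1.98971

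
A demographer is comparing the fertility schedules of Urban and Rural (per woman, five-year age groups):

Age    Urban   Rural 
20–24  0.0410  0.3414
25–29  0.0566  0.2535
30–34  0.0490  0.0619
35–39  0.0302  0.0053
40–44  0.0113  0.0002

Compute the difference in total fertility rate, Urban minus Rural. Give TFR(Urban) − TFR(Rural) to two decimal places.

-2.37

Urban:
  Sum of ASFRs = 0.0410 + 0.0566 + 0.0490 + 0.0302 + 0.0113 = 0.1881
  TFR = 5 × 0.1881 = 0.9405
Rural:
  Sum of ASFRs = 0.3414 + 0.2535 + 0.0619 + 0.0053 + 0.0002 = 0.6623
  TFR = 5 × 0.6623 = 3.3115
Difference = 0.9405 − 3.3115 = -2.371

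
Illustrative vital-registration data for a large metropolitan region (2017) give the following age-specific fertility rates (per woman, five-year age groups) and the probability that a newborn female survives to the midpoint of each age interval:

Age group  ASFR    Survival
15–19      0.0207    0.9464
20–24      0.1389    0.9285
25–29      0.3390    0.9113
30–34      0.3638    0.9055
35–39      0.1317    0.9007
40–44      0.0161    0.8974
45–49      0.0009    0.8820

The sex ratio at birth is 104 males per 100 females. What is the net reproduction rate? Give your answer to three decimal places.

Proportion female at birth = 100 / (100 + 104) = 0.49020.
Weighting each age-specific rate by interval width and survival:
  15–19: 5 × 0.0207 × 0.9464 = 0.09795
  20–24: 5 × 0.1389 × 0.9285 = 0.64484
  25–29: 5 × 0.3390 × 0.9113 = 1.54465
  30–34: 5 × 0.3638 × 0.9055 = 1.64710
  35–39: 5 × 0.1317 × 0.9007 = 0.59311
  40–44: 5 × 0.0161 × 0.8974 = 0.07224
  45–49: 5 × 0.0009 × 0.8820 = 0.00397
Sum = 4.60386
NRR = 0.49020 × 4.60386 = 2.25681

2.257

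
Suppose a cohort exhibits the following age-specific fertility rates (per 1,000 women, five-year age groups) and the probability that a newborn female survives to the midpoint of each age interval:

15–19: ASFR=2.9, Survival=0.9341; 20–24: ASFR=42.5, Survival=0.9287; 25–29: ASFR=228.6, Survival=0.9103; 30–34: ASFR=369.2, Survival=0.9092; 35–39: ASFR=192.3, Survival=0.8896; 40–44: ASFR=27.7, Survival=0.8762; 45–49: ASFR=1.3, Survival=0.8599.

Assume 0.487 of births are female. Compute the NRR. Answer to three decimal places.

Proportion female at birth = 0.487.
Weighting each age-specific rate by interval width and survival:
  15–19: 5 × 2.9/1000 × 0.9341 = 0.01354
  20–24: 5 × 42.5/1000 × 0.9287 = 0.19735
  25–29: 5 × 228.6/1000 × 0.9103 = 1.04047
  30–34: 5 × 369.2/1000 × 0.9092 = 1.67838
  35–39: 5 × 192.3/1000 × 0.8896 = 0.85535
  40–44: 5 × 27.7/1000 × 0.8762 = 0.12135
  45–49: 5 × 1.3/1000 × 0.8599 = 0.00559
Sum = 3.91203
NRR = 0.487 × 3.91203 = 1.90516
With NRR above 1 the population is above replacement fertility.

1.905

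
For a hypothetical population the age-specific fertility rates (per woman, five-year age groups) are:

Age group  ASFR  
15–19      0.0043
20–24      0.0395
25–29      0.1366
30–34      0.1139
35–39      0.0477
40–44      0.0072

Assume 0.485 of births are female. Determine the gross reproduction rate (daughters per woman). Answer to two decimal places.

Proportion female at birth = 0.485.
Sum of ASFRs = 0.0043 + 0.0395 + 0.1366 + 0.1139 + 0.0477 + 0.0072 = 0.3492
TFR = 5 × 0.3492 = 1.746
GRR = 0.485 × 1.746 = 0.84681

0.85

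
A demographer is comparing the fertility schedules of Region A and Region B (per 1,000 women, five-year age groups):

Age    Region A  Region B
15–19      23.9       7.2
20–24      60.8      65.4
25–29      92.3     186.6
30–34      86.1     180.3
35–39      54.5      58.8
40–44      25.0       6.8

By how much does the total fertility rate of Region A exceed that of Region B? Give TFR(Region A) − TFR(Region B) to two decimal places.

-0.81

Region A:
  Sum of ASFRs = 23.9 + 60.8 + 92.3 + 86.1 + 54.5 + 25.0 = 342.6
  TFR = 5 × 342.6 / 1000 = 1.713
Region B:
  Sum of ASFRs = 7.2 + 65.4 + 186.6 + 180.3 + 58.8 + 6.8 = 505.1
  TFR = 5 × 505.1 / 1000 = 2.5255
Difference = 1.713 − 2.5255 = -0.8125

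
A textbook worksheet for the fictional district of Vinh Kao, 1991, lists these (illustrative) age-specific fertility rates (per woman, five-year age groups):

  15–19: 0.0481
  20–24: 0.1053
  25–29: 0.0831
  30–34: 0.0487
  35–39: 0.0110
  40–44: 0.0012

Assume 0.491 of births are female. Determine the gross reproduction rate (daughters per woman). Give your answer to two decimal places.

Proportion female at birth = 0.491.
Sum of ASFRs = 0.0481 + 0.1053 + 0.0831 + 0.0487 + 0.0110 + 0.0012 = 0.2974
TFR = 5 × 0.2974 = 1.487
GRR = 0.491 × 1.487 = 0.73012

0.73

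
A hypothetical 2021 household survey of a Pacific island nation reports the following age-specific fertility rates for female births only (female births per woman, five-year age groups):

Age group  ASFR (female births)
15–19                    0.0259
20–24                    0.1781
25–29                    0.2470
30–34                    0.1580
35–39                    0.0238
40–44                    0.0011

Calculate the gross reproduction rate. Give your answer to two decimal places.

3.17

Sum of female ASFRs = 0.0259 + 0.1781 + 0.2470 + 0.1580 + 0.0238 + 0.0011 = 0.6339
GRR = 5 × 0.6339 = 3.1695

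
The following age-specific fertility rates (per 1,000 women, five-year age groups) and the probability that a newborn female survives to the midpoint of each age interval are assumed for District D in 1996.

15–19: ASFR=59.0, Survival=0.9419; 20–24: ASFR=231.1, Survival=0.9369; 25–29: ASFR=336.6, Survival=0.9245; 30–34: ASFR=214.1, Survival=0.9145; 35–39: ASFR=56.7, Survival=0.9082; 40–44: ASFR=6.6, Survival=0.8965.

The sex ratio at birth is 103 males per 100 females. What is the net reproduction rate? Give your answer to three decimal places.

Proportion female at birth = 100 / (100 + 103) = 0.49261.
Survival-weighted fertility by age (5·fₓ·Sₓ):
  15–19: 5 × 59.0/1000 × 0.9419 = 0.27786
  20–24: 5 × 231.1/1000 × 0.9369 = 1.08259
  25–29: 5 × 336.6/1000 × 0.9245 = 1.55593
  30–34: 5 × 214.1/1000 × 0.9145 = 0.97897
  35–39: 5 × 56.7/1000 × 0.9082 = 0.25747
  40–44: 5 × 6.6/1000 × 0.8965 = 0.02958
Sum = 4.18240
NRR = 0.49261 × 4.18240 = 2.06029

2.060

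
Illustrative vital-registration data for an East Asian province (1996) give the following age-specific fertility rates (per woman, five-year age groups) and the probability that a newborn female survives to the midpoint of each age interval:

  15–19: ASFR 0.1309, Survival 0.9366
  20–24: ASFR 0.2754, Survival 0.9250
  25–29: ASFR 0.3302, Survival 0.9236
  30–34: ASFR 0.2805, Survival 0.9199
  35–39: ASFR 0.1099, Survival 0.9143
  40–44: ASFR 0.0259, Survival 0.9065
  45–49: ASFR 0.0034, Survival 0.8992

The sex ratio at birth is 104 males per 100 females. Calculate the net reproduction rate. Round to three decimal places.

Proportion female at birth = 100 / (100 + 104) = 0.49020.
Each age group contributes 5 × ASFR × survival:
  15–19: 5 × 0.1309 × 0.9366 = 0.61300
  20–24: 5 × 0.2754 × 0.9250 = 1.27373
  25–29: 5 × 0.3302 × 0.9236 = 1.52486
  30–34: 5 × 0.2805 × 0.9199 = 1.29016
  35–39: 5 × 0.1099 × 0.9143 = 0.50241
  40–44: 5 × 0.0259 × 0.9065 = 0.11739
  45–49: 5 × 0.0034 × 0.8992 = 0.01529
Sum = 5.33684
NRR = 0.49020 × 5.33684 = 2.61612
An NRR exceeding 1 indicates intrinsic growth under these rates.

2.616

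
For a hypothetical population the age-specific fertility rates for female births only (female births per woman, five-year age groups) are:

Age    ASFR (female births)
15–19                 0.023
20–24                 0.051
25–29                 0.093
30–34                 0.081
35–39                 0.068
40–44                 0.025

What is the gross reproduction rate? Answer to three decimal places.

1.705

Sum of female ASFRs = 0.023 + 0.051 + 0.093 + 0.081 + 0.068 + 0.025 = 0.341
GRR = 5 × 0.341 = 1.705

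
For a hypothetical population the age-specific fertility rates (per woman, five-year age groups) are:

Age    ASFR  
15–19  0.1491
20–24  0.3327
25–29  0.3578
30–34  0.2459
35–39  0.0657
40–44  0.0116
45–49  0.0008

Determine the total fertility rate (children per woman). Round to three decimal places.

Sum of ASFRs = 0.1491 + 0.3327 + 0.3578 + 0.2459 + 0.0657 + 0.0116 + 0.0008 = 1.1636
TFR = 5 × 1.1636 = 5.818

5.818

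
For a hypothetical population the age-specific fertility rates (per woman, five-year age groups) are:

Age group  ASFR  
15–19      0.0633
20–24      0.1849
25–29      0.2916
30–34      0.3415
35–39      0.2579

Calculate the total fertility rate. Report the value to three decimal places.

5.696

Sum of ASFRs = 0.0633 + 0.1849 + 0.2916 + 0.3415 + 0.2579 = 1.1392
TFR = 5 × 1.1392 = 5.696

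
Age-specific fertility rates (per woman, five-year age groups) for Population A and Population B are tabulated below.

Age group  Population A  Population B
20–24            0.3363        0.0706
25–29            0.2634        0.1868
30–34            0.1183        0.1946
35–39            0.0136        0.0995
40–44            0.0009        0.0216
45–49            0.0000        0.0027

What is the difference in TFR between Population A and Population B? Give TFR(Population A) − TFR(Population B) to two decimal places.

Population A:
  Sum of ASFRs = 0.3363 + 0.2634 + 0.1183 + 0.0136 + 0.0009 + 0.0000 = 0.7325
  TFR = 5 × 0.7325 = 3.6625
Population B:
  Sum of ASFRs = 0.0706 + 0.1868 + 0.1946 + 0.0995 + 0.0216 + 0.0027 = 0.5758
  TFR = 5 × 0.5758 = 2.879
Difference = 3.6625 − 2.879 = 0.7835

0.78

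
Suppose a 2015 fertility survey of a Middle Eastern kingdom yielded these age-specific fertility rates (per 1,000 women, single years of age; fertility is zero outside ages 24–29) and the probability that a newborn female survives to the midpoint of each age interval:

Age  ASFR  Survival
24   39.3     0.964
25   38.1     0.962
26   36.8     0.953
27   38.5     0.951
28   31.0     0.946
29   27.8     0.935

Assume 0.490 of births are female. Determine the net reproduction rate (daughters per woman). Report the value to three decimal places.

0.099

Proportion female at birth = 0.490.
Each age group contributes 1 × ASFR × survival:
  24: 1 × 39.3/1000 × 0.964 = 0.03789
  25: 1 × 38.1/1000 × 0.962 = 0.03665
  26: 1 × 36.8/1000 × 0.953 = 0.03507
  27: 1 × 38.5/1000 × 0.951 = 0.03661
  28: 1 × 31.0/1000 × 0.946 = 0.02933
  29: 1 × 27.8/1000 × 0.935 = 0.02599
Sum = 0.20154
NRR = 0.490 × 0.20154 = 0.09875
NRR < 1, so the cohort does not fully replace itself.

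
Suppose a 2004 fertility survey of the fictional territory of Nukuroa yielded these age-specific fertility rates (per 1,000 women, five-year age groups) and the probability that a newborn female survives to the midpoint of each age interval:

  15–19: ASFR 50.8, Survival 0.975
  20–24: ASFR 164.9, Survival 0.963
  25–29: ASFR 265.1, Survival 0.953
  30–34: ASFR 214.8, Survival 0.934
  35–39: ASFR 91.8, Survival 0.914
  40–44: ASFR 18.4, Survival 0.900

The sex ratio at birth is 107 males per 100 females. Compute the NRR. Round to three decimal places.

Proportion female at birth = 100 / (100 + 107) = 0.48309.
Each age group contributes 5 × ASFR × survival:
  15–19: 5 × 50.8/1000 × 0.975 = 0.24765
  20–24: 5 × 164.9/1000 × 0.963 = 0.79399
  25–29: 5 × 265.1/1000 × 0.953 = 1.26320
  30–34: 5 × 214.8/1000 × 0.934 = 1.00312
  35–39: 5 × 91.8/1000 × 0.914 = 0.41953
  40–44: 5 × 18.4/1000 × 0.900 = 0.08280
Sum = 3.81029
NRR = 0.48309 × 3.81029 = 1.84071
With NRR above 1 the population is above replacement fertility.

1.841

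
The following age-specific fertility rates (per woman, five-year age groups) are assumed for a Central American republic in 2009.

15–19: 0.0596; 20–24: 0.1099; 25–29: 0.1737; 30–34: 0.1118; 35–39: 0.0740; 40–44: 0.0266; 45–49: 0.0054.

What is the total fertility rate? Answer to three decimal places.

Sum of ASFRs = 0.0596 + 0.1099 + 0.1737 + 0.1118 + 0.0740 + 0.0266 + 0.0054 = 0.5610
TFR = 5 × 0.5610 = 2.805

2.805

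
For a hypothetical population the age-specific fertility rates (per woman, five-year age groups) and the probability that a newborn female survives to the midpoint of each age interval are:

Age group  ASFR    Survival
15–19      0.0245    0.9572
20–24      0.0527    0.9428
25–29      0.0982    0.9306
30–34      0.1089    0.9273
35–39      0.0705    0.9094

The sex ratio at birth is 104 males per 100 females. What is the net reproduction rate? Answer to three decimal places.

0.808

Proportion female at birth = 100 / (100 + 104) = 0.49020.
Per-age-group product (5 × ASFR × survival probability):
  15–19: 5 × 0.0245 × 0.9572 = 0.11726
  20–24: 5 × 0.0527 × 0.9428 = 0.24843
  25–29: 5 × 0.0982 × 0.9306 = 0.45692
  30–34: 5 × 0.1089 × 0.9273 = 0.50491
  35–39: 5 × 0.0705 × 0.9094 = 0.32056
Sum = 1.64808
NRR = 0.49020 × 1.64808 = 0.80789
With NRR below 1 the population is below replacement fertility.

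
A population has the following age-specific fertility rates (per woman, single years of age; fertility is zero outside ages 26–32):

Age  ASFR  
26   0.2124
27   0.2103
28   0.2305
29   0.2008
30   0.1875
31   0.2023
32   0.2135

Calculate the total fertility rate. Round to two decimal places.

Sum of ASFRs = 0.2124 + 0.2103 + 0.2305 + 0.2008 + 0.1875 + 0.2023 + 0.2135 = 1.4573
TFR = 1.4573

1.46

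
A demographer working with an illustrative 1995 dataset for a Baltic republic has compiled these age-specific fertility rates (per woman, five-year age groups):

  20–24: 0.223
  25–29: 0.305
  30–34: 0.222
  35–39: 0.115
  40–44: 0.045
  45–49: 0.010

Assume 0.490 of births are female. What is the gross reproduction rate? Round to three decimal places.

Proportion female at birth = 0.490.
Sum of ASFRs = 0.223 + 0.305 + 0.222 + 0.115 + 0.045 + 0.010 = 0.920
TFR = 5 × 0.920 = 4.6
GRR = 0.490 × 4.6 = 2.25400

2.254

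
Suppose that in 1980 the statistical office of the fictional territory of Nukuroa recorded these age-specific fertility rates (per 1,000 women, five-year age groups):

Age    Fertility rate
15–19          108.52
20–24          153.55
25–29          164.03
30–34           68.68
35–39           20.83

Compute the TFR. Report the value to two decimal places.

2.58

Sum of ASFRs = 108.52 + 153.55 + 164.03 + 68.68 + 20.83 = 515.61
TFR = 5 × 515.61 / 1000 = 2.57805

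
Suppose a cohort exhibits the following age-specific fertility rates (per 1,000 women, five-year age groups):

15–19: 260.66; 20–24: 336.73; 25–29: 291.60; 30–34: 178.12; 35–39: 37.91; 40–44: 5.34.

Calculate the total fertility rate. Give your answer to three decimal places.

5.552

Sum of ASFRs = 260.66 + 336.73 + 291.60 + 178.12 + 37.91 + 5.34 = 1110.36
TFR = 5 × 1110.36 / 1000 = 5.5518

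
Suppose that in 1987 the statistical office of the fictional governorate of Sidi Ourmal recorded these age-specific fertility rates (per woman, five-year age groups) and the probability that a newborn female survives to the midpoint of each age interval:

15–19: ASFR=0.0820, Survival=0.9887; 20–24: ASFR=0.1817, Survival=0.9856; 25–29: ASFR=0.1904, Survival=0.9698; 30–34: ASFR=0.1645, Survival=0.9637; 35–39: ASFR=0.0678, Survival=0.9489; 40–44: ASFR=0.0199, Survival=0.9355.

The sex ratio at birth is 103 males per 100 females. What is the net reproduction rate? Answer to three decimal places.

1.690

Proportion female at birth = 100 / (100 + 103) = 0.49261.
Weighting each age-specific rate by interval width and survival:
  15–19: 5 × 0.0820 × 0.9887 = 0.40537
  20–24: 5 × 0.1817 × 0.9856 = 0.89542
  25–29: 5 × 0.1904 × 0.9698 = 0.92325
  30–34: 5 × 0.1645 × 0.9637 = 0.79264
  35–39: 5 × 0.0678 × 0.9489 = 0.32168
  40–44: 5 × 0.0199 × 0.9355 = 0.09308
Sum = 3.43144
NRR = 0.49261 × 3.43144 = 1.69036
NRR > 1, so each generation more than replaces itself.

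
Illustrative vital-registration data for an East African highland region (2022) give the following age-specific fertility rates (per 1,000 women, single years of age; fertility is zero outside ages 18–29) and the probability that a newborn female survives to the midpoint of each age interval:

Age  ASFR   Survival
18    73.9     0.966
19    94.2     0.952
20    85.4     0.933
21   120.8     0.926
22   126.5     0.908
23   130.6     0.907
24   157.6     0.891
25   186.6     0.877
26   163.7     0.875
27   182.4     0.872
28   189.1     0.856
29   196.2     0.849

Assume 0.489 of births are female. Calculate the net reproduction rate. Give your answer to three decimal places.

Proportion female at birth = 0.489.
Each age group contributes 1 × ASFR × survival:
  18: 1 × 73.9/1000 × 0.966 = 0.07139
  19: 1 × 94.2/1000 × 0.952 = 0.08968
  20: 1 × 85.4/1000 × 0.933 = 0.07968
  21: 1 × 120.8/1000 × 0.926 = 0.11186
  22: 1 × 126.5/1000 × 0.908 = 0.11486
  23: 1 × 130.6/1000 × 0.907 = 0.11845
  24: 1 × 157.6/1000 × 0.891 = 0.14042
  25: 1 × 186.6/1000 × 0.877 = 0.16365
  26: 1 × 163.7/1000 × 0.875 = 0.14324
  27: 1 × 182.4/1000 × 0.872 = 0.15905
  28: 1 × 189.1/1000 × 0.856 = 0.16187
  29: 1 × 196.2/1000 × 0.849 = 0.16657
Sum = 1.52072
NRR = 0.489 × 1.52072 = 0.74363
NRR < 1, so the cohort does not fully replace itself.

0.744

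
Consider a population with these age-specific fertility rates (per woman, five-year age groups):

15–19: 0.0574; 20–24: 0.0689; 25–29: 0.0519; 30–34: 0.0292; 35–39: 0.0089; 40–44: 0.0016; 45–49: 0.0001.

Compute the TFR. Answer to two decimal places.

1.09

Sum of ASFRs = 0.0574 + 0.0689 + 0.0519 + 0.0292 + 0.0089 + 0.0016 + 0.0001 = 0.2180
TFR = 5 × 0.2180 = 1.09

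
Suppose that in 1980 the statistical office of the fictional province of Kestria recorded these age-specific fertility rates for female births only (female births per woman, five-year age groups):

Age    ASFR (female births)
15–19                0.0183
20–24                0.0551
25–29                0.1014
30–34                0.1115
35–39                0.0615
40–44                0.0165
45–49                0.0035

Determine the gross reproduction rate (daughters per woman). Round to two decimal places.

Sum of female ASFRs = 0.0183 + 0.0551 + 0.1014 + 0.1115 + 0.0615 + 0.0165 + 0.0035 = 0.3678
GRR = 5 × 0.3678 = 1.839

1.84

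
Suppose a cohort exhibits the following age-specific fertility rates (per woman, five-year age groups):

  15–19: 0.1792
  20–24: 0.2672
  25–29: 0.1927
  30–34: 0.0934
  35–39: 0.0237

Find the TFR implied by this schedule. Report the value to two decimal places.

Sum of ASFRs = 0.1792 + 0.2672 + 0.1927 + 0.0934 + 0.0237 = 0.7562
TFR = 5 × 0.7562 = 3.781

3.78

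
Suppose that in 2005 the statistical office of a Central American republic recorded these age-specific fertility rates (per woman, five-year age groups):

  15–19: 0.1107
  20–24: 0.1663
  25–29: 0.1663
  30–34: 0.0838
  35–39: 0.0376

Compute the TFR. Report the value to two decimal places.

Sum of ASFRs = 0.1107 + 0.1663 + 0.1663 + 0.0838 + 0.0376 = 0.5647
TFR = 5 × 0.5647 = 2.8235

2.82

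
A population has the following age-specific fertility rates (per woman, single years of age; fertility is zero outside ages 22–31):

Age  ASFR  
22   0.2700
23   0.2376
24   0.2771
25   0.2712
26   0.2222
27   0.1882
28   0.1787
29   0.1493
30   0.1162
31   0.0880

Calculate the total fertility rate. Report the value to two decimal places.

Sum of ASFRs = 0.2700 + 0.2376 + 0.2771 + 0.2712 + 0.2222 + 0.1882 + 0.1787 + 0.1493 + 0.1162 + 0.0880 = 1.9985
TFR = 1.9985

2.00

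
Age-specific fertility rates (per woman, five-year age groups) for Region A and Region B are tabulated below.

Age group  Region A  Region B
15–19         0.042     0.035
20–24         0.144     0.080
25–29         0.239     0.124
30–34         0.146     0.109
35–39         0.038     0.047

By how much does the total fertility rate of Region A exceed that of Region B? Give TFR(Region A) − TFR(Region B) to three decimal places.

Region A:
  Sum of ASFRs = 0.042 + 0.144 + 0.239 + 0.146 + 0.038 = 0.609
  TFR = 5 × 0.609 = 3.045
Region B:
  Sum of ASFRs = 0.035 + 0.080 + 0.124 + 0.109 + 0.047 = 0.395
  TFR = 5 × 0.395 = 1.975
Difference = 3.045 − 1.975 = 1.07

1.070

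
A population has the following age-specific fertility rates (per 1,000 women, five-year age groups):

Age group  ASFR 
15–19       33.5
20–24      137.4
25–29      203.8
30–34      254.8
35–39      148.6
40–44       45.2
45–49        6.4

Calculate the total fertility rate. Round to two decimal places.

4.15

Sum of ASFRs = 33.5 + 137.4 + 203.8 + 254.8 + 148.6 + 45.2 + 6.4 = 829.7
TFR = 5 × 829.7 / 1000 = 4.1485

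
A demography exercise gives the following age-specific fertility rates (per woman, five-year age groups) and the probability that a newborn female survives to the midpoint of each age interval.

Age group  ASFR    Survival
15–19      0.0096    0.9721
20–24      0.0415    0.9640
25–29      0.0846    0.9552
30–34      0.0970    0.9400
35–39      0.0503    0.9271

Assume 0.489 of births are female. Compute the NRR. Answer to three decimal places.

0.655

Proportion female at birth = 0.489.
Survival-weighted fertility by age (5·fₓ·Sₓ):
  15–19: 5 × 0.0096 × 0.9721 = 0.04666
  20–24: 5 × 0.0415 × 0.9640 = 0.20003
  25–29: 5 × 0.0846 × 0.9552 = 0.40405
  30–34: 5 × 0.0970 × 0.9400 = 0.45590
  35–39: 5 × 0.0503 × 0.9271 = 0.23317
Sum = 1.33981
NRR = 0.489 × 1.33981 = 0.65517
NRR < 1, so the cohort does not fully replace itself.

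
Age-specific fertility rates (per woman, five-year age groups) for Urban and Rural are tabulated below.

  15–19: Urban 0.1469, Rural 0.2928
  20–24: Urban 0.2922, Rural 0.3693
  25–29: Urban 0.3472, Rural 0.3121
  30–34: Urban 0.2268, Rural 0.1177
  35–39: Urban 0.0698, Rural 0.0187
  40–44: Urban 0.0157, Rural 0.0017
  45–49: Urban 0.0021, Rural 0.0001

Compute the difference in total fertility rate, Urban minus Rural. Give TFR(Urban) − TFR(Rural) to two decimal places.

Urban:
  Sum of ASFRs = 0.1469 + 0.2922 + 0.3472 + 0.2268 + 0.0698 + 0.0157 + 0.0021 = 1.1007
  TFR = 5 × 1.1007 = 5.5035
Rural:
  Sum of ASFRs = 0.2928 + 0.3693 + 0.3121 + 0.1177 + 0.0187 + 0.0017 + 0.0001 = 1.1124
  TFR = 5 × 1.1124 = 5.562
Difference = 5.5035 − 5.562 = -0.0585

-0.06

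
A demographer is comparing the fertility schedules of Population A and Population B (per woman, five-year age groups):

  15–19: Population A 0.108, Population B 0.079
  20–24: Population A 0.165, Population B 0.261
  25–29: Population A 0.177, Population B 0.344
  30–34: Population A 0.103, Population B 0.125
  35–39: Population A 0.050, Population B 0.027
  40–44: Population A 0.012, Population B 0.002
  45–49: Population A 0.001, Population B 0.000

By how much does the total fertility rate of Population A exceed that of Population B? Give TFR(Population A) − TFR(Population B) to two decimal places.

Population A:
  Sum of ASFRs = 0.108 + 0.165 + 0.177 + 0.103 + 0.050 + 0.012 + 0.001 = 0.616
  TFR = 5 × 0.616 = 3.08
Population B:
  Sum of ASFRs = 0.079 + 0.261 + 0.344 + 0.125 + 0.027 + 0.002 + 0.000 = 0.838
  TFR = 5 × 0.838 = 4.19
Difference = 3.08 − 4.19 = -1.11

-1.11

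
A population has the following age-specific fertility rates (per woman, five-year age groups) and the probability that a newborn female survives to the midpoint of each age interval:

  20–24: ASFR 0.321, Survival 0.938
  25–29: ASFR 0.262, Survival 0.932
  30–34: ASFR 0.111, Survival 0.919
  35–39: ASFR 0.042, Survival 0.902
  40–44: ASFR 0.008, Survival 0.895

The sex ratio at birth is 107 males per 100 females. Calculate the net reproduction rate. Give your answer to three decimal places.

Proportion female at birth = 100 / (100 + 107) = 0.48309.
Per-age-group product (5 × ASFR × survival probability):
  20–24: 5 × 0.321 × 0.938 = 1.50549
  25–29: 5 × 0.262 × 0.932 = 1.22092
  30–34: 5 × 0.111 × 0.919 = 0.51005
  35–39: 5 × 0.042 × 0.902 = 0.18942
  40–44: 5 × 0.008 × 0.895 = 0.03580
Sum = 3.46168
NRR = 0.48309 × 3.46168 = 1.67230
An NRR exceeding 1 indicates intrinsic growth under these rates.

1.672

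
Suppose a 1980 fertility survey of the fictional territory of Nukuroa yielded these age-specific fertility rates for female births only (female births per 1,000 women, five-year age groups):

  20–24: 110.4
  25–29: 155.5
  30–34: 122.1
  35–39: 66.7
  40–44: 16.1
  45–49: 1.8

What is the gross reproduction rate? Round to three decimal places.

2.363

Sum of female ASFRs = 110.4 + 155.5 + 122.1 + 66.7 + 16.1 + 1.8 = 472.6
GRR = 5 × 472.6 / 1000 = 2.363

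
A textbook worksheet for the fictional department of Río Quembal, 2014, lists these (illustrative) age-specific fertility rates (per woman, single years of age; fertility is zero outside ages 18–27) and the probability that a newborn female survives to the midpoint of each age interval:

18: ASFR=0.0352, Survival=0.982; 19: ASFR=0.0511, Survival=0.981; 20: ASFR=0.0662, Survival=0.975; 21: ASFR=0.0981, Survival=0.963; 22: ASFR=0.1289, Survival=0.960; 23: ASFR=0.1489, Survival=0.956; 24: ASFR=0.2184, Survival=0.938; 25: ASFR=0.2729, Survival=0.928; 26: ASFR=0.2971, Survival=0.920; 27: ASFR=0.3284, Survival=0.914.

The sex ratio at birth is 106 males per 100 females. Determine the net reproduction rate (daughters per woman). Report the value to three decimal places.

0.748

Proportion female at birth = 100 / (100 + 106) = 0.48544.
Per-age-group product (1 × ASFR × survival probability):
  18: 1 × 0.0352 × 0.982 = 0.03457
  19: 1 × 0.0511 × 0.981 = 0.05013
  20: 1 × 0.0662 × 0.975 = 0.06455
  21: 1 × 0.0981 × 0.963 = 0.09447
  22: 1 × 0.1289 × 0.960 = 0.12374
  23: 1 × 0.1489 × 0.956 = 0.14235
  24: 1 × 0.2184 × 0.938 = 0.20486
  25: 1 × 0.2729 × 0.928 = 0.25325
  26: 1 × 0.2971 × 0.920 = 0.27333
  27: 1 × 0.3284 × 0.914 = 0.30016
Sum = 1.54141
NRR = 0.48544 × 1.54141 = 0.74826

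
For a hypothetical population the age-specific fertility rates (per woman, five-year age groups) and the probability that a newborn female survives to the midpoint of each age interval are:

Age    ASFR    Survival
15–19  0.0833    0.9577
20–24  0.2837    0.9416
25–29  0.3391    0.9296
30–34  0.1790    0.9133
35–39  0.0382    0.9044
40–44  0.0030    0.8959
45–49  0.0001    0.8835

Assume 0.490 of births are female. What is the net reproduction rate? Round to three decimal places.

Proportion female at birth = 0.490.
Each age group contributes 5 × ASFR × survival:
  15–19: 5 × 0.0833 × 0.9577 = 0.39888
  20–24: 5 × 0.2837 × 0.9416 = 1.33566
  25–29: 5 × 0.3391 × 0.9296 = 1.57614
  30–34: 5 × 0.1790 × 0.9133 = 0.81740
  35–39: 5 × 0.0382 × 0.9044 = 0.17274
  40–44: 5 × 0.0030 × 0.8959 = 0.01344
  45–49: 5 × 0.0001 × 0.8835 = 0.00044
Sum = 4.31470
NRR = 0.490 × 4.31470 = 2.11420
An NRR exceeding 1 indicates intrinsic growth under these rates.

2.114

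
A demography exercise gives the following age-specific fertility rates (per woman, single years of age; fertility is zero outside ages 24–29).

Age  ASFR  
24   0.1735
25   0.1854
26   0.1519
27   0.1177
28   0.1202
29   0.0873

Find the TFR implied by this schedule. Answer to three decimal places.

0.836

Sum of ASFRs = 0.1735 + 0.1854 + 0.1519 + 0.1177 + 0.1202 + 0.0873 = 0.8360
TFR = 0.836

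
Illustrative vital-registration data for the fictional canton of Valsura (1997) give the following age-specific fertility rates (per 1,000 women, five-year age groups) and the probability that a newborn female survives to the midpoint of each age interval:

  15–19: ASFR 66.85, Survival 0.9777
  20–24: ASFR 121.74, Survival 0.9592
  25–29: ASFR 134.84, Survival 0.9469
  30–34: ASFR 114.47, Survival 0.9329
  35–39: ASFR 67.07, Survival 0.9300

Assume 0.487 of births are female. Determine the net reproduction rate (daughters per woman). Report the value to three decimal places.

Proportion female at birth = 0.487.
Each age group contributes 5 × ASFR × survival:
  15–19: 5 × 66.85/1000 × 0.9777 = 0.32680
  20–24: 5 × 121.74/1000 × 0.9592 = 0.58387
  25–29: 5 × 134.84/1000 × 0.9469 = 0.63840
  30–34: 5 × 114.47/1000 × 0.9329 = 0.53395
  35–39: 5 × 67.07/1000 × 0.9300 = 0.31188
Sum = 2.39490
NRR = 0.487 × 2.39490 = 1.16632
An NRR exceeding 1 indicates intrinsic growth under these rates.

1.166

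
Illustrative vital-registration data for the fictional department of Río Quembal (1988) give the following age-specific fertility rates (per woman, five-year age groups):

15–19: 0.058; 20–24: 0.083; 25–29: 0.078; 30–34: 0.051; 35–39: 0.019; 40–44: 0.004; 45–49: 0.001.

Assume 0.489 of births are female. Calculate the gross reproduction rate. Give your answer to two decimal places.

Proportion female at birth = 0.489.
Sum of ASFRs = 0.058 + 0.083 + 0.078 + 0.051 + 0.019 + 0.004 + 0.001 = 0.294
TFR = 5 × 0.294 = 1.47
GRR = 0.489 × 1.47 = 0.71883

0.72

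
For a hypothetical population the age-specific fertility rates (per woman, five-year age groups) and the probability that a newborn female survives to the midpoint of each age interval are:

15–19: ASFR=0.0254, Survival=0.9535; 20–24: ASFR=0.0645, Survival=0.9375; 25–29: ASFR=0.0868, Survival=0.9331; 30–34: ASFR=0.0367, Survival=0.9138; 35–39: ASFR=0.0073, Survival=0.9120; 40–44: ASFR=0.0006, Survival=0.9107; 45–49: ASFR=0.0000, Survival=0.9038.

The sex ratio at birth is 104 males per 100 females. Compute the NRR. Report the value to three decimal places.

Proportion female at birth = 100 / (100 + 104) = 0.49020.
Survival-weighted fertility by age (5·fₓ·Sₓ):
  15–19: 5 × 0.0254 × 0.9535 = 0.12109
  20–24: 5 × 0.0645 × 0.9375 = 0.30234
  25–29: 5 × 0.0868 × 0.9331 = 0.40497
  30–34: 5 × 0.0367 × 0.9138 = 0.16768
  35–39: 5 × 0.0073 × 0.9120 = 0.03329
  40–44: 5 × 0.0006 × 0.9107 = 0.00273
  45–49: 5 × 0.0000 × 0.9038 = 0.00000
Sum = 1.03210
NRR = 0.49020 × 1.03210 = 0.50594
With NRR below 1 the population is below replacement fertility.

0.506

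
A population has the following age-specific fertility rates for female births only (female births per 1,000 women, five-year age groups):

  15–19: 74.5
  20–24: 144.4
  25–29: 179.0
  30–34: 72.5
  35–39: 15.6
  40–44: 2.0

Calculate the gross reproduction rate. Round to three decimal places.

Sum of female ASFRs = 74.5 + 144.4 + 179.0 + 72.5 + 15.6 + 2.0 = 488.0
GRR = 5 × 488.0 / 1000 = 2.44

2.440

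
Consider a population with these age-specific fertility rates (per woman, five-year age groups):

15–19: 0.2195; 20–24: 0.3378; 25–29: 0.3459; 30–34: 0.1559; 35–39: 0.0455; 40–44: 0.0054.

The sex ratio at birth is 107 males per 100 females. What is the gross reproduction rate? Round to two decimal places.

2.68

Proportion female at birth = 100 / (100 + 107) = 0.48309.
Sum of ASFRs = 0.2195 + 0.3378 + 0.3459 + 0.1559 + 0.0455 + 0.0054 = 1.1100
TFR = 5 × 1.1100 = 5.55
GRR = 0.48309 × 5.55 = 2.68115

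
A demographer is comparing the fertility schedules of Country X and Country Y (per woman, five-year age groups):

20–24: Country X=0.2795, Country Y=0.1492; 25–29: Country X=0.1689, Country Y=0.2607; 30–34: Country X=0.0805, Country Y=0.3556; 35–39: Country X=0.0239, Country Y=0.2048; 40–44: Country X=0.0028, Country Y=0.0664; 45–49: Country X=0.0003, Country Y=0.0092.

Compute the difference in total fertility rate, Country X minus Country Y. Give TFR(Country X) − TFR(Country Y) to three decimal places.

Country X:
  Sum of ASFRs = 0.2795 + 0.1689 + 0.0805 + 0.0239 + 0.0028 + 0.0003 = 0.5559
  TFR = 5 × 0.5559 = 2.7795
Country Y:
  Sum of ASFRs = 0.1492 + 0.2607 + 0.3556 + 0.2048 + 0.0664 + 0.0092 = 1.0459
  TFR = 5 × 1.0459 = 5.2295
Difference = 2.7795 − 5.2295 = -2.45

-2.450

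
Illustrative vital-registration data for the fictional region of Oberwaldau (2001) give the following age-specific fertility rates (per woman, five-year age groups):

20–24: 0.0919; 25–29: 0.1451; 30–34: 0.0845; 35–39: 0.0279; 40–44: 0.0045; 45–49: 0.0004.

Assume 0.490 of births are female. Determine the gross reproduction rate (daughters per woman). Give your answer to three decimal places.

0.868

Proportion female at birth = 0.490.
Sum of ASFRs = 0.0919 + 0.1451 + 0.0845 + 0.0279 + 0.0045 + 0.0004 = 0.3543
TFR = 5 × 0.3543 = 1.7715
GRR = 0.490 × 1.7715 = 0.86804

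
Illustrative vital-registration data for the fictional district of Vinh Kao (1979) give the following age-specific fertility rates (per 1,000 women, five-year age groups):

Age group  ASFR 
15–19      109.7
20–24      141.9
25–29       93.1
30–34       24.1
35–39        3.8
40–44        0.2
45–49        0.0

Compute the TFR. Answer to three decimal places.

Sum of ASFRs = 109.7 + 141.9 + 93.1 + 24.1 + 3.8 + 0.2 + 0.0 = 372.8
TFR = 5 × 372.8 / 1000 = 1.864

1.864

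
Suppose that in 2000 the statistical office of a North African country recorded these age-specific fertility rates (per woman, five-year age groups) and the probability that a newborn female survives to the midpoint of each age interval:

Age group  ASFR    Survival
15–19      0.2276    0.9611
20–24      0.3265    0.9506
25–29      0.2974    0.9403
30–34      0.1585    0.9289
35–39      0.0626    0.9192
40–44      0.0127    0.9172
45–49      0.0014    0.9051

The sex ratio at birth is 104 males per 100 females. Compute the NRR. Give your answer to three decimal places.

2.516

Proportion female at birth = 100 / (100 + 104) = 0.49020.
Per-age-group product (5 × ASFR × survival probability):
  15–19: 5 × 0.2276 × 0.9611 = 1.09373
  20–24: 5 × 0.3265 × 0.9506 = 1.55185
  25–29: 5 × 0.2974 × 0.9403 = 1.39823
  30–34: 5 × 0.1585 × 0.9289 = 0.73615
  35–39: 5 × 0.0626 × 0.9192 = 0.28771
  40–44: 5 × 0.0127 × 0.9172 = 0.05824
  45–49: 5 × 0.0014 × 0.9051 = 0.00634
Sum = 5.13225
NRR = 0.49020 × 5.13225 = 2.51583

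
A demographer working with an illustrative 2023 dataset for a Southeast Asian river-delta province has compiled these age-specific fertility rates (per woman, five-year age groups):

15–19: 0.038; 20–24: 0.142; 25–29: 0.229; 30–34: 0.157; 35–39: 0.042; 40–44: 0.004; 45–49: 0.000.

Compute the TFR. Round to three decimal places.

Sum of ASFRs = 0.038 + 0.142 + 0.229 + 0.157 + 0.042 + 0.004 + 0.000 = 0.612
TFR = 5 × 0.612 = 3.06

3.060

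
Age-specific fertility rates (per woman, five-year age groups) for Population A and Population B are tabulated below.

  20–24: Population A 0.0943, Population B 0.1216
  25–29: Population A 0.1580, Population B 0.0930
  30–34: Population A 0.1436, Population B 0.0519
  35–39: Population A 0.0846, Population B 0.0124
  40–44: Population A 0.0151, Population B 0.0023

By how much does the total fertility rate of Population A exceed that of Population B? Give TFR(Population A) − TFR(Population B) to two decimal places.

1.07

Population A:
  Sum of ASFRs = 0.0943 + 0.1580 + 0.1436 + 0.0846 + 0.0151 = 0.4956
  TFR = 5 × 0.4956 = 2.478
Population B:
  Sum of ASFRs = 0.1216 + 0.0930 + 0.0519 + 0.0124 + 0.0023 = 0.2812
  TFR = 5 × 0.2812 = 1.406
Difference = 2.478 − 1.406 = 1.072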